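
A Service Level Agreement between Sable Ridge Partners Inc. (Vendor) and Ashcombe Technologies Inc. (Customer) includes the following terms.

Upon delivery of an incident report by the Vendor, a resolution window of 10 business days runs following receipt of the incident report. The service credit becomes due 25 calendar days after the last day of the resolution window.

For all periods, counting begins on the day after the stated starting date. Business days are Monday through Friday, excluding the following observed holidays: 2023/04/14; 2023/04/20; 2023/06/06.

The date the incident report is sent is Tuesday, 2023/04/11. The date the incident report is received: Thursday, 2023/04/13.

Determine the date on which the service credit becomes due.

2023/05/26

The last day of the resolution window: counting 10 business days from Thursday, 2023/04/13 (Apr 17, Apr 18, Apr 19, Apr 21, Apr 24, Apr 25, Apr 26, Apr 27, Apr 28, May 1, skipping weekends and the listed holidays on Apr 14, Apr 20) reaches Monday, 2023/05/01.
The date on which the service credit becomes due: 25 calendar days after 2023/05/01 is 2023/05/26.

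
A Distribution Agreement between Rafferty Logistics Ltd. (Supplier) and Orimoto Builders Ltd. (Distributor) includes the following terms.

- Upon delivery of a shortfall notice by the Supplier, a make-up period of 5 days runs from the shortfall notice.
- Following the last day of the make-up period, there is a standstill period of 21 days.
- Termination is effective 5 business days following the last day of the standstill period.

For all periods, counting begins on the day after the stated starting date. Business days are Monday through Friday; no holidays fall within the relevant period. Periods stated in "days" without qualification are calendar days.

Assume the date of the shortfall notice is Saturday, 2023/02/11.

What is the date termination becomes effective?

2023/03/16

The last day of the make-up period: 2023/02/11 + 5 days = 2023/02/16.
The last day of the standstill period: 21 calendar days after 2023/02/16 is 2023/03/09.
The date termination becomes effective: 5 business days after Thursday, 2023/03/09, skipping weekends — Mar 10, Mar 13, Mar 14, Mar 15, Mar 16 — lands on Thursday, 2023/03/16.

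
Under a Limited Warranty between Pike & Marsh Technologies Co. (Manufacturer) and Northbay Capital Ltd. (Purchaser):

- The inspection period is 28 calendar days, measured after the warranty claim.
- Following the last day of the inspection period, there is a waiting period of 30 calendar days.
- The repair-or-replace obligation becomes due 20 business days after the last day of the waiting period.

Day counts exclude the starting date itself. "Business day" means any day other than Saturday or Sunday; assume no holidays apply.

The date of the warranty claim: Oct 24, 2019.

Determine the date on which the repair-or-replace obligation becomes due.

Jan 17, 2020

Adding 28 calendar days to Oct 24, 2019 gives Nov 21, 2019, which is the last day of the inspection period.
Adding 30 calendar days to Nov 21, 2019 gives Dec 21, 2019, which is the last day of the waiting period.
From Saturday, Dec 21, 2019, 20 business days (Dec 23, Dec 24, Dec 25, Dec 26, …, Jan 15, Jan 16, Jan 17, skipping weekends) brings us to Friday, Jan 17, 2020, which is the date on which the repair-or-replace obligation becomes due.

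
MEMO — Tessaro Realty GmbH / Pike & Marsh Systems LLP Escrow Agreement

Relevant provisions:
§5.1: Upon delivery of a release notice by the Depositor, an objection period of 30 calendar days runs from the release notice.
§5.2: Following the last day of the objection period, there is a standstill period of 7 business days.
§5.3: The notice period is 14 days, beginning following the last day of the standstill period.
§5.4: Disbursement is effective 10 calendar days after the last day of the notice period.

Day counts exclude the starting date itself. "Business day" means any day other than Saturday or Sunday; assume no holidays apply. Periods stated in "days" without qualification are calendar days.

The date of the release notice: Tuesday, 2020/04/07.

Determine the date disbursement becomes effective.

Adding 30 calendar days to 2020/04/07 gives 2020/05/07, which is the last day of the objection period.
The last day of the standstill period: 7 business days after Thursday, 2020/05/07, skipping weekends — May 8, May 11, May 12, May 13, May 14, May 15, May 18 — lands on Monday, 2020/05/18.
The last day of the notice period: 2020/05/18 + 14 days = 2020/06/01.
The date disbursement becomes effective: 2020/06/01 + 10 days = 2020/06/11.

2020/06/11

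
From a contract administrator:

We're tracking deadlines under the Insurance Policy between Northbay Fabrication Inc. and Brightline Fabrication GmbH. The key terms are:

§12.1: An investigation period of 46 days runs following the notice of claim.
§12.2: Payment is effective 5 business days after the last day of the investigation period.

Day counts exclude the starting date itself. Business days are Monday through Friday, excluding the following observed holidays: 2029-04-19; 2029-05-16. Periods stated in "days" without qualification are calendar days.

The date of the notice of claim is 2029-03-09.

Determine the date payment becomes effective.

The last day of the investigation period: 2029-03-09 + 46 days = 2029-04-24.
The date payment becomes effective: 5 business days after Tuesday, 2029-04-24, skipping weekends — Apr 25, Apr 26, Apr 27, Apr 30, May 1 — lands on Tuesday, 2029-05-01.

2029-05-01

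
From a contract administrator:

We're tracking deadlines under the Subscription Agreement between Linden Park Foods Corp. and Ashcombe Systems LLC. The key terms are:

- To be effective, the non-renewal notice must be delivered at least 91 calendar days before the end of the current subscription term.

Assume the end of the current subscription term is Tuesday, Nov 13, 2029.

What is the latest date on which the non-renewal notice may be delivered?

Counting back 91 calendar days from Nov 13, 2029 gives Aug 14, 2029.

Aug 14, 2029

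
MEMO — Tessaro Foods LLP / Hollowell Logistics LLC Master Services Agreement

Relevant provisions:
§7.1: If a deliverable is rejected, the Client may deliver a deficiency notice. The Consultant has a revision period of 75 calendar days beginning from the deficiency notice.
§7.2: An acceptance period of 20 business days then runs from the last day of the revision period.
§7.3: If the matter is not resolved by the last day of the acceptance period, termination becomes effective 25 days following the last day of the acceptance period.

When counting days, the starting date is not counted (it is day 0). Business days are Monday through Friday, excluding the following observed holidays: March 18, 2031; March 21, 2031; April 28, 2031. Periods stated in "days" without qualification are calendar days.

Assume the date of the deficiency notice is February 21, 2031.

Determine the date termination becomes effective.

The last day of the revision period: February 21, 2031 + 75 days = May 7, 2031.
The last day of the acceptance period: counting 20 business days from Wednesday, May 7, 2031 (May 8, May 9, May 12, May 13, …, Jun 2, Jun 3, Jun 4, skipping weekends) reaches Wednesday, June 4, 2031.
The date termination becomes effective: 25 calendar days after June 4, 2031 is June 29, 2031.

June 29, 2031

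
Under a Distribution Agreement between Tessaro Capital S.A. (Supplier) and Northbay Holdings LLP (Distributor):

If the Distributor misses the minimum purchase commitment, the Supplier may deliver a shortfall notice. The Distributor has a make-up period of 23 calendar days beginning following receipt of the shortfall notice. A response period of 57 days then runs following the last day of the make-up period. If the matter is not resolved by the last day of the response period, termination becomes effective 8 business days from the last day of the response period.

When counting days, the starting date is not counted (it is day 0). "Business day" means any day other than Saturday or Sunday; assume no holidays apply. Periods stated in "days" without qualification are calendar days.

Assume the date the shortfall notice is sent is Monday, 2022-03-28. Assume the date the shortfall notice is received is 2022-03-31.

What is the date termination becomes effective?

The last day of the make-up period: 23 calendar days after 2022-03-31 is 2022-04-23.
Adding 57 calendar days to 2022-04-23 gives 2022-06-19, which is the last day of the response period.
The date termination becomes effective: 8 business days after Sunday, 2022-06-19, skipping weekends — Jun 20, Jun 21, Jun 22, Jun 23, Jun 24, Jun 27, Jun 28, Jun 29 — lands on Wednesday, 2022-06-29.

2022-06-29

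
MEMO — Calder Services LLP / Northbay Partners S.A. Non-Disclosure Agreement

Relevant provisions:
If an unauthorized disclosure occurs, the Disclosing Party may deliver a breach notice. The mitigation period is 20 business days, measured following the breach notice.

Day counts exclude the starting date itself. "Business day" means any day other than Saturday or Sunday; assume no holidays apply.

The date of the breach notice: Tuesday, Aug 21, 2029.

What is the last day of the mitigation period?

Sep 18, 2029

The last day of the mitigation period: 20 business days after Tuesday, Aug 21, 2029, skipping weekends — Aug 22, Aug 23, Aug 24, Aug 27, …, Sep 14, Sep 17, Sep 18 — lands on Tuesday, Sep 18, 2029.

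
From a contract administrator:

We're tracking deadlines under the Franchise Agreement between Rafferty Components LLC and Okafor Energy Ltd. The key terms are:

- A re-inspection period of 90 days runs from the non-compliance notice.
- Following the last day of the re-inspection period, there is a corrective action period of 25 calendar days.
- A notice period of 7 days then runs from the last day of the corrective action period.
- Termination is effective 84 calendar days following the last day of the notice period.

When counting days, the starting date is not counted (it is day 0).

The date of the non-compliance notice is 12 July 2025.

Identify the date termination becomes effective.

The last day of the re-inspection period: 12 July 2025 + 90 days = 10 October 2025.
Adding 25 calendar days to 10 October 2025 gives 4 November 2025, which is the last day of the corrective action period.
Adding 7 calendar days to 4 November 2025 gives 11 November 2025, which is the last day of the notice period.
Adding 84 calendar days to 11 November 2025 gives 3 February 2026, which is the date termination becomes effective.

3 February 2026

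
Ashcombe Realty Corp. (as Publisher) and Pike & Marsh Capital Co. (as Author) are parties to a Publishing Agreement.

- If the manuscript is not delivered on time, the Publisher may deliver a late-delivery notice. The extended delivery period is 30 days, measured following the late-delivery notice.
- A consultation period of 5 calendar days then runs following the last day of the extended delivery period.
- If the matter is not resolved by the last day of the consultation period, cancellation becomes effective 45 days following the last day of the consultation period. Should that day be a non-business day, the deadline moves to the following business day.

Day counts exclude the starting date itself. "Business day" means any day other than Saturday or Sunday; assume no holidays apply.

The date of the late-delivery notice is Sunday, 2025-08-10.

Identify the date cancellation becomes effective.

The last day of the extended delivery period: 30 calendar days after 2025-08-10 is 2025-09-09.
The last day of the consultation period: 2025-09-09 + 5 days = 2025-09-14.
Adding 45 calendar days to 2025-09-14 gives 2025-10-29, which is the date cancellation becomes effective. 2025-10-29 is a Wednesday, so no roll-forward applies.

2025-10-29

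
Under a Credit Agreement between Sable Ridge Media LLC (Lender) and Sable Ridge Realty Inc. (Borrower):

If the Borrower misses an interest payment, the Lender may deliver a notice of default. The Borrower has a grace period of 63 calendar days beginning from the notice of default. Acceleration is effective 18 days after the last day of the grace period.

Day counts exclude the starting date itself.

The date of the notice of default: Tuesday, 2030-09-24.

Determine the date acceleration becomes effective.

The last day of the grace period: 2030-09-24 + 63 days = 2030-11-26.
The date acceleration becomes effective: 2030-11-26 + 18 days = 2030-12-14.

2030-12-14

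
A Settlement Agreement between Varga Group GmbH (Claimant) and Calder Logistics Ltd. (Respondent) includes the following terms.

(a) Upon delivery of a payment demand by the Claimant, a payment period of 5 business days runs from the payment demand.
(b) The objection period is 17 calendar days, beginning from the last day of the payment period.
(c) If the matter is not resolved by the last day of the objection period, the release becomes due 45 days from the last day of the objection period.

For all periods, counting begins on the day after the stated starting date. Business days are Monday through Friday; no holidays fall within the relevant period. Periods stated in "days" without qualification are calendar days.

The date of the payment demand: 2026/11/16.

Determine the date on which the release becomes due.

From Monday, 2026/11/16, 5 business days (Nov 17, Nov 18, Nov 19, Nov 20, Nov 23, skipping weekends) brings us to Monday, 2026/11/23, which is the last day of the payment period.
Adding 17 calendar days to 2026/11/23 gives 2026/12/10, which is the last day of the objection period.
The date on which the release becomes due: 45 calendar days after 2026/12/10 is 2027/01/24.

2027/01/24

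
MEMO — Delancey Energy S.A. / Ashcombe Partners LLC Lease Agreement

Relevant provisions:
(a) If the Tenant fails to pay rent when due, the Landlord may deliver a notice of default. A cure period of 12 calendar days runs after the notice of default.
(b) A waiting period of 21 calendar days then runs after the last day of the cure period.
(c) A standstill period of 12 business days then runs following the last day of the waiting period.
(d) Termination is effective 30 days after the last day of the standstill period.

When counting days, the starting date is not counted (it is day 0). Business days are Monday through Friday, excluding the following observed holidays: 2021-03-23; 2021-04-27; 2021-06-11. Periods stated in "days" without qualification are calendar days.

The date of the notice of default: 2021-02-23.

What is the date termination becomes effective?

2021-05-13

The last day of the cure period: 12 calendar days after 2021-02-23 is 2021-03-07.
Adding 21 calendar days to 2021-03-07 gives 2021-03-28, which is the last day of the waiting period.
The last day of the standstill period: counting 12 business days from Sunday, 2021-03-28 (Mar 29, Mar 30, Mar 31, Apr 1, …, Apr 9, Apr 12, Apr 13, skipping weekends) reaches Tuesday, 2021-04-13.
The date termination becomes effective: 30 calendar days after 2021-04-13 is 2021-05-13.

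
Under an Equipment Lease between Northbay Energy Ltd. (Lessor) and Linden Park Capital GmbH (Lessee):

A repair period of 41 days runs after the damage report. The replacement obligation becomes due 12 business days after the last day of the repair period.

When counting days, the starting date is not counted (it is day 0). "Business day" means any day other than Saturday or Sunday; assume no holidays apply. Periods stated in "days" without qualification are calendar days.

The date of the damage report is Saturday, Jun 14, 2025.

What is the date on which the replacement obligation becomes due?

Aug 12, 2025

The last day of the repair period: 41 calendar days after Jun 14, 2025 is Jul 25, 2025.
The date on which the replacement obligation becomes due: 12 business days after Friday, Jul 25, 2025, skipping weekends — Jul 28, Jul 29, Jul 30, Jul 31, …, Aug 8, Aug 11, Aug 12 — lands on Tuesday, Aug 12, 2025.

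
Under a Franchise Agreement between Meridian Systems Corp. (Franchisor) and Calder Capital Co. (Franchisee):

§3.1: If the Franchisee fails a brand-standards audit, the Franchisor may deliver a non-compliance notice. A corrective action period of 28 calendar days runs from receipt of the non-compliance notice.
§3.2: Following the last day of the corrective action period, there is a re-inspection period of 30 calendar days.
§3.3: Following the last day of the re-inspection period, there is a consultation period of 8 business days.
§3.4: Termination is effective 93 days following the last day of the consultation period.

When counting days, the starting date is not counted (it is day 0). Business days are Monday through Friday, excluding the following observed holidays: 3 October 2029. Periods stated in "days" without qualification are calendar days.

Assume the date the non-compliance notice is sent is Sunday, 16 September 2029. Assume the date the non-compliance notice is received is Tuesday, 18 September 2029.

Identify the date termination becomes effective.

28 February 2030

The last day of the corrective action period: 18 September 2029 + 28 days = 16 October 2029.
Adding 30 calendar days to 16 October 2029 gives 15 November 2029, which is the last day of the re-inspection period.
The last day of the consultation period: 8 business days after Thursday, 15 November 2029, skipping weekends — Nov 16, Nov 19, Nov 20, Nov 21, Nov 22, Nov 23, Nov 26, Nov 27 — lands on Tuesday, 27 November 2029.
The date termination becomes effective: 27 November 2029 + 93 days = 28 February 2030.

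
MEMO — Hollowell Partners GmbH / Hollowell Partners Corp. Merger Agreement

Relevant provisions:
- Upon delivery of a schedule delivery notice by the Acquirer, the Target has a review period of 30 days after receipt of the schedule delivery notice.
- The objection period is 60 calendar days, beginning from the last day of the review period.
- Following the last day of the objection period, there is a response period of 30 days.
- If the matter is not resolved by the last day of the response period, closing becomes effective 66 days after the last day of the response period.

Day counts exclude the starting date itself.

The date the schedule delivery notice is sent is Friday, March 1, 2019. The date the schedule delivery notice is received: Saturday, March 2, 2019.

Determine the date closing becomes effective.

September 4, 2019

The last day of the review period: 30 calendar days after March 2, 2019 is April 1, 2019.
The last day of the objection period: April 1, 2019 + 60 days = May 31, 2019.
Adding 30 calendar days to May 31, 2019 gives June 30, 2019, which is the last day of the response period.
Adding 66 calendar days to June 30, 2019 gives September 4, 2019, which is the date closing becomes effective.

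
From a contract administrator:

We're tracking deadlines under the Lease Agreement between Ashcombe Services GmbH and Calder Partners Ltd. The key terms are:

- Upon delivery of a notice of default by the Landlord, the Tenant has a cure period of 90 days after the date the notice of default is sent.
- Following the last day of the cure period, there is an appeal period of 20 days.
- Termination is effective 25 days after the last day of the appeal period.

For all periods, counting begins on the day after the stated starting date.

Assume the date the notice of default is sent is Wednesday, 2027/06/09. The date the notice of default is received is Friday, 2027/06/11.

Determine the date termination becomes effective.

Adding 90 calendar days to 2027/06/09 gives 2027/09/07, which is the last day of the cure period.
Adding 20 calendar days to 2027/09/07 gives 2027/09/27, which is the last day of the appeal period.
Adding 25 calendar days to 2027/09/27 gives 2027/10/22, which is the date termination becomes effective.

2027/10/22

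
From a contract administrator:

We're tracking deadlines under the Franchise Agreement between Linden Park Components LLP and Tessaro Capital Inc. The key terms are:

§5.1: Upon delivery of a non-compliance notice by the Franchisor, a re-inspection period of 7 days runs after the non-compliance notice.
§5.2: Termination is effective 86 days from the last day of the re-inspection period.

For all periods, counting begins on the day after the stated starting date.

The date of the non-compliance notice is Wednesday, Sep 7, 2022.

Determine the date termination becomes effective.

Dec 9, 2022

Adding 7 calendar days to Sep 7, 2022 gives Sep 14, 2022, which is the last day of the re-inspection period.
The date termination becomes effective: Sep 14, 2022 + 86 days = Dec 9, 2022.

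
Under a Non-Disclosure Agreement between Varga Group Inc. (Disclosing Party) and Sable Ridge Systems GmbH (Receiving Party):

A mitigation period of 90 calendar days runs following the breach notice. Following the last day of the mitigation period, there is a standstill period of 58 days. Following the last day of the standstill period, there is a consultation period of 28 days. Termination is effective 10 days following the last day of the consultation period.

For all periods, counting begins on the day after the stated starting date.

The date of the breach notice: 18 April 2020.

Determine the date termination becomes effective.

The last day of the mitigation period: 18 April 2020 + 90 days = 17 July 2020.
The last day of the standstill period: 17 July 2020 + 58 days = 13 September 2020.
The last day of the consultation period: 28 calendar days after 13 September 2020 is 11 October 2020.
Adding 10 calendar days to 11 October 2020 gives 21 October 2020, which is the date termination becomes effective.

21 October 2020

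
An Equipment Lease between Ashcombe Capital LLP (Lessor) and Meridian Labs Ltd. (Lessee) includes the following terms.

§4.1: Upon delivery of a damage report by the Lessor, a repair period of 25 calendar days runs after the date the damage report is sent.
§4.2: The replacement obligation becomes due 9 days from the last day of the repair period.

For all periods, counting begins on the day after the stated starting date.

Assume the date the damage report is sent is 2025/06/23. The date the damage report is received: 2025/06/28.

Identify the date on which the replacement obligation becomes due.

2025/07/27

Adding 25 calendar days to 2025/06/23 gives 2025/07/18, which is the last day of the repair period.
The date on which the replacement obligation becomes due: 2025/07/18 + 9 days = 2025/07/27.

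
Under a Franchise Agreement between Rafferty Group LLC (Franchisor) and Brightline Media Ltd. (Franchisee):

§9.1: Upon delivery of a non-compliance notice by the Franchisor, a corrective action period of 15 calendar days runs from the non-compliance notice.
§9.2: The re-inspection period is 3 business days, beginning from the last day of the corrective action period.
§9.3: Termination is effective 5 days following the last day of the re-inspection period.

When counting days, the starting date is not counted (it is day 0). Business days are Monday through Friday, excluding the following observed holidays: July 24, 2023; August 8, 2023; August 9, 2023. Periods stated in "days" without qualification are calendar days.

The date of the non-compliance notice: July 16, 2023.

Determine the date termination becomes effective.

The last day of the corrective action period: 15 calendar days after July 16, 2023 is July 31, 2023.
From Monday, July 31, 2023, 3 business days (Aug 1, Aug 2, Aug 3, skipping weekends) brings us to Thursday, August 3, 2023, which is the last day of the re-inspection period.
Adding 5 calendar days to August 3, 2023 gives August 8, 2023, which is the date termination becomes effective.

August 8, 2023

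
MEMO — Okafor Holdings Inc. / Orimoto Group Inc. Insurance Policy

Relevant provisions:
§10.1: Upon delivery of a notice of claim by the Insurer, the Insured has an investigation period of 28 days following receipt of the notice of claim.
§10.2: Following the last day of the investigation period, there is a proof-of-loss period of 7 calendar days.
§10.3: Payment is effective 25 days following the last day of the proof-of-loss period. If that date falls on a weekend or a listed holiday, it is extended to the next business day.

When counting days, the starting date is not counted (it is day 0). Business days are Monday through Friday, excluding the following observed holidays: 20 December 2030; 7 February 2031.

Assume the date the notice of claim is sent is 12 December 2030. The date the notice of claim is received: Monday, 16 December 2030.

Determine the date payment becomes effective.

14 February 2031

Adding 28 calendar days to 16 December 2030 gives 13 January 2031, which is the last day of the investigation period.
The last day of the proof-of-loss period: 7 calendar days after 13 January 2031 is 20 January 2031.
The date payment becomes effective: 20 January 2031 + 25 days = 14 February 2031. 14 February 2031 is a Friday and is not a listed holiday, so no roll-forward applies.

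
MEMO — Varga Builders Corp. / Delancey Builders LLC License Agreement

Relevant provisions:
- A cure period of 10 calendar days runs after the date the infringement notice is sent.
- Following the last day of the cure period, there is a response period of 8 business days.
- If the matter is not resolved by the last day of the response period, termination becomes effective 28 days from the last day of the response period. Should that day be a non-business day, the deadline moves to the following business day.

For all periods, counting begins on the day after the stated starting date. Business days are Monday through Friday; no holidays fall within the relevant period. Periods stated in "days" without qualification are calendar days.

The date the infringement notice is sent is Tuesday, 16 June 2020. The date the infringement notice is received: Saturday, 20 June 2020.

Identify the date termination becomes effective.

Adding 10 calendar days to 16 June 2020 gives 26 June 2020, which is the last day of the cure period.
The last day of the response period: 8 business days after Friday, 26 June 2020, skipping weekends — Jun 29, Jun 30, Jul 1, Jul 2, Jul 3, Jul 6, Jul 7, Jul 8 — lands on Wednesday, 8 July 2020.
The date termination becomes effective: 8 July 2020 + 28 days = 5 August 2020. 5 August 2020 is a Wednesday, so no roll-forward applies.

5 August 2020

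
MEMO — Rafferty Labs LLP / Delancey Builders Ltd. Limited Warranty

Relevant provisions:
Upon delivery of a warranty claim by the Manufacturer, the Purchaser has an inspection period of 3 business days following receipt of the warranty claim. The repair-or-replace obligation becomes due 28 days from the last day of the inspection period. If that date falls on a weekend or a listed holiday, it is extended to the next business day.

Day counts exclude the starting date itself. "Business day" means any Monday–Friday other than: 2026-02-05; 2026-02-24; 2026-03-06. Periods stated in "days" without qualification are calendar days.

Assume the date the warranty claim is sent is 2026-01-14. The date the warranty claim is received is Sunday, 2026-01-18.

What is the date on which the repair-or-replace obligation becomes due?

2026-02-18

The last day of the inspection period: counting 3 business days from Sunday, 2026-01-18 (Jan 19, Jan 20, Jan 21, skipping weekends) reaches Wednesday, 2026-01-21.
The date on which the repair-or-replace obligation becomes due: 28 calendar days after 2026-01-21 is 2026-02-18. 2026-02-18 is a Wednesday and is not a listed holiday, so no roll-forward applies.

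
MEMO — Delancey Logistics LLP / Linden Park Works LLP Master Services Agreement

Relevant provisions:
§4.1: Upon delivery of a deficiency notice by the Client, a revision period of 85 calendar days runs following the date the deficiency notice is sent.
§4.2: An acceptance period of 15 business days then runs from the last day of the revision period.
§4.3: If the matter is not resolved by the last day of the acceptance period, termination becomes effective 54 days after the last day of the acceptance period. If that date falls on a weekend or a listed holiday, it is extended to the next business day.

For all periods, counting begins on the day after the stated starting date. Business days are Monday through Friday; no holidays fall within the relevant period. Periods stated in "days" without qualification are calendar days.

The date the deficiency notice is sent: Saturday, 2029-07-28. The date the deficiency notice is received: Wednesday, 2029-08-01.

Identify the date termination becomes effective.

2030-01-02

The last day of the revision period: 85 calendar days after 2029-07-28 is 2029-10-21.
The last day of the acceptance period: 15 business days after Sunday, 2029-10-21, skipping weekends — Oct 22, Oct 23, Oct 24, Oct 25, …, Nov 7, Nov 8, Nov 9 — lands on Friday, 2029-11-09.
Adding 54 calendar days to 2029-11-09 gives 2030-01-02, which is the date termination becomes effective. 2030-01-02 is a Wednesday, so no roll-forward applies.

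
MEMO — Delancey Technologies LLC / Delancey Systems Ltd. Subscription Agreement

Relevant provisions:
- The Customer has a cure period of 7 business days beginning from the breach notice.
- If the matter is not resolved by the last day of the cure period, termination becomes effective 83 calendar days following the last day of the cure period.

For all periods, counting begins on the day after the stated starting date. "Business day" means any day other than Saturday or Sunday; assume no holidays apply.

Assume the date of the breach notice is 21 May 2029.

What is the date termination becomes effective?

The last day of the cure period: 7 business days after Monday, 21 May 2029, skipping weekends — May 22, May 23, May 24, May 25, May 28, May 29, May 30 — lands on Wednesday, 30 May 2029.
The date termination becomes effective: 30 May 2029 + 83 days = 21 August 2029.

21 August 2029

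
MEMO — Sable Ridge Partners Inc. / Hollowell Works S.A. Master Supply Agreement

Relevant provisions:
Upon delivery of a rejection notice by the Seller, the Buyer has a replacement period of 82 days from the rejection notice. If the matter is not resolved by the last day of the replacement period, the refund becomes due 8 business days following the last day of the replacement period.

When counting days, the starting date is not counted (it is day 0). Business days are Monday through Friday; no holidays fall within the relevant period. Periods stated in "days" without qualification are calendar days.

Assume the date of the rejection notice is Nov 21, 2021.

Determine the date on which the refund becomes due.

Feb 23, 2022

The last day of the replacement period: Nov 21, 2021 + 82 days = Feb 11, 2022.
From Friday, Feb 11, 2022, 8 business days (Feb 14, Feb 15, Feb 16, Feb 17, Feb 18, Feb 21, Feb 22, Feb 23, skipping weekends) brings us to Wednesday, Feb 23, 2022, which is the date on which the refund becomes due.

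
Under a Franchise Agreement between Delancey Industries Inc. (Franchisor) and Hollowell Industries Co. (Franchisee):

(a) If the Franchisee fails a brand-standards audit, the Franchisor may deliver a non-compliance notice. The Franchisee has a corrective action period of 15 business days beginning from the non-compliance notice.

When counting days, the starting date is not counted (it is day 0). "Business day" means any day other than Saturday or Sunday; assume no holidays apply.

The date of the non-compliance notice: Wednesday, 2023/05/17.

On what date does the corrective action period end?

The last day of the corrective action period: 15 business days after Wednesday, 2023/05/17, skipping weekends — May 18, May 19, May 22, May 23, …, Jun 5, Jun 6, Jun 7 — lands on Wednesday, 2023/06/07.

2023/06/07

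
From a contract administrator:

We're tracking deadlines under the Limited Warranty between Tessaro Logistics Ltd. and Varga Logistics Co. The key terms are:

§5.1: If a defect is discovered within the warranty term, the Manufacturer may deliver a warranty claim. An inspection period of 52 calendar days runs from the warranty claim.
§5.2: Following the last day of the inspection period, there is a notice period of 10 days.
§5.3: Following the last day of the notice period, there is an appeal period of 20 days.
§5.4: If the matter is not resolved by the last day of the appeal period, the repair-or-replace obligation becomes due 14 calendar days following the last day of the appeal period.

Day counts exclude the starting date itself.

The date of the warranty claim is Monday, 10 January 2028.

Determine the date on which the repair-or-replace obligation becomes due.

Adding 52 calendar days to 10 January 2028 gives 2 March 2028, which is the last day of the inspection period.
The last day of the notice period: 10 calendar days after 2 March 2028 is 12 March 2028.
The last day of the appeal period: 12 March 2028 + 20 days = 1 April 2028.
Adding 14 calendar days to 1 April 2028 gives 15 April 2028, which is the date on which the repair-or-replace obligation becomes due.

15 April 2028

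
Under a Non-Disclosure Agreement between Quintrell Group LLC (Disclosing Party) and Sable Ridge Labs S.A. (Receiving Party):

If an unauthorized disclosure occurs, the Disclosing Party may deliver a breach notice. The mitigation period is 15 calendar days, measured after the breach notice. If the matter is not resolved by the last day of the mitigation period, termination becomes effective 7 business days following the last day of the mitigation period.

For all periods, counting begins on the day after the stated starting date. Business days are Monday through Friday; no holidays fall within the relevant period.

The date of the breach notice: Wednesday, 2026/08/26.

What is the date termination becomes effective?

The last day of the mitigation period: 15 calendar days after 2026/08/26 is 2026/09/10.
The date termination becomes effective: 7 business days after Thursday, 2026/09/10, skipping weekends — Sep 11, Sep 14, Sep 15, Sep 16, Sep 17, Sep 18, Sep 21 — lands on Monday, 2026/09/21.

2026/09/21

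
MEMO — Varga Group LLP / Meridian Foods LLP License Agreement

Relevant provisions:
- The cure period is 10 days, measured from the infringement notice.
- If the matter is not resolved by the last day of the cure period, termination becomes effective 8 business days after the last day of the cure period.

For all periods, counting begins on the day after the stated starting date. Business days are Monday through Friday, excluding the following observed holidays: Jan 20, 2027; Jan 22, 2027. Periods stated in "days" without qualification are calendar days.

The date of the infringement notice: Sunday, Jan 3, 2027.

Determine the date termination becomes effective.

Jan 27, 2027

Adding 10 calendar days to Jan 3, 2027 gives Jan 13, 2027, which is the last day of the cure period.
From Wednesday, Jan 13, 2027, 8 business days (Jan 14, Jan 15, Jan 18, Jan 19, Jan 21, Jan 25, Jan 26, Jan 27, skipping weekends and the listed holidays on Jan 20, Jan 22) brings us to Wednesday, Jan 27, 2027, which is the date termination becomes effective.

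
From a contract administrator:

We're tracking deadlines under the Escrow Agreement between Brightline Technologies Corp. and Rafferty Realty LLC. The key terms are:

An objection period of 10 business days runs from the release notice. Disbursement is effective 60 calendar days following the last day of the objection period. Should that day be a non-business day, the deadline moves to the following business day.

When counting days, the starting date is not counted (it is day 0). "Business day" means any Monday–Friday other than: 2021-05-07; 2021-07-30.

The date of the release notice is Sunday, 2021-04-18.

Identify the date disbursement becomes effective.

From Sunday, 2021-04-18, 10 business days (Apr 19, Apr 20, Apr 21, Apr 22, Apr 23, Apr 26, Apr 27, Apr 28, Apr 29, Apr 30, skipping weekends) brings us to Friday, 2021-04-30, which is the last day of the objection period.
The date disbursement becomes effective: 2021-04-30 + 60 days = 2021-06-29. 2021-06-29 is a Tuesday and is not a listed holiday, so no roll-forward applies.

2021-06-29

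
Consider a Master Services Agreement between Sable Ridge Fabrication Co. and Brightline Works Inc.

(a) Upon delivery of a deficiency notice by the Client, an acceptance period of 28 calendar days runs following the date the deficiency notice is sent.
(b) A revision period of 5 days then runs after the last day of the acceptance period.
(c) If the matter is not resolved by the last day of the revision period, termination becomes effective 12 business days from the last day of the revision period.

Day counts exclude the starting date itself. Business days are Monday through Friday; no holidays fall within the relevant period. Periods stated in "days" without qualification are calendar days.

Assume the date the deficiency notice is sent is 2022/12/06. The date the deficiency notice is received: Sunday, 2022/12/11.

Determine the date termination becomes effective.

The last day of the acceptance period: 2022/12/06 + 28 days = 2023/01/03.
The last day of the revision period: 2023/01/03 + 5 days = 2023/01/08.
The date termination becomes effective: 12 business days after Sunday, 2023/01/08, skipping weekends — Jan 9, Jan 10, Jan 11, Jan 12, …, Jan 20, Jan 23, Jan 24 — lands on Tuesday, 2023/01/24.

2023/01/24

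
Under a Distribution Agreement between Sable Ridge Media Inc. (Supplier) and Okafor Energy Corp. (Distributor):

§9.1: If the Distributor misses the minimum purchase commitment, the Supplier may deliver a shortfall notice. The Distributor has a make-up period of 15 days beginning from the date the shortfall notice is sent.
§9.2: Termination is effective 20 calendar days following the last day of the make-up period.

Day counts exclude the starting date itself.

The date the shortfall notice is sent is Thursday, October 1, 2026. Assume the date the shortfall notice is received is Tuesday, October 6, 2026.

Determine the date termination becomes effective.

November 5, 2026

Adding 15 calendar days to October 1, 2026 gives October 16, 2026, which is the last day of the make-up period.
Adding 20 calendar days to October 16, 2026 gives November 5, 2026, which is the date termination becomes effective.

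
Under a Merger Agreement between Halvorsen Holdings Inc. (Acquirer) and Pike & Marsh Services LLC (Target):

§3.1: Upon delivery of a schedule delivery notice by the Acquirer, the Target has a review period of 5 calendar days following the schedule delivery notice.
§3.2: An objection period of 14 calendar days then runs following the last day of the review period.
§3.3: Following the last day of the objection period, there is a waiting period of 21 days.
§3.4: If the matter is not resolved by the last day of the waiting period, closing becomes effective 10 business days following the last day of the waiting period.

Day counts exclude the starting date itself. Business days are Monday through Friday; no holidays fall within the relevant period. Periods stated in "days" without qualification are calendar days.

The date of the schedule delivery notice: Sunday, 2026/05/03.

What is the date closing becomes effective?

2026/06/26

Adding 5 calendar days to 2026/05/03 gives 2026/05/08, which is the last day of the review period.
The last day of the objection period: 2026/05/08 + 14 days = 2026/05/22.
The last day of the waiting period: 2026/05/22 + 21 days = 2026/06/12.
The date closing becomes effective: 10 business days after Friday, 2026/06/12, skipping weekends — Jun 15, Jun 16, Jun 17, Jun 18, Jun 19, Jun 22, Jun 23, Jun 24, Jun 25, Jun 26 — lands on Friday, 2026/06/26.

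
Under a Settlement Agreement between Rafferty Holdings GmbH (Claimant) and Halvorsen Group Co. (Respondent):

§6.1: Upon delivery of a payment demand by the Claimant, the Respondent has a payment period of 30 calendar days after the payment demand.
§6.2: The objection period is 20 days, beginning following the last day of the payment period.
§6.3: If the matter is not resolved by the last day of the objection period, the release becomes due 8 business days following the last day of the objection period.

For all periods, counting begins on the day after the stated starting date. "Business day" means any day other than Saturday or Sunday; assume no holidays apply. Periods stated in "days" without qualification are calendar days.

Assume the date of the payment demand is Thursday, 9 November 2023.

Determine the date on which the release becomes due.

10 January 2024

The last day of the payment period: 30 calendar days after 9 November 2023 is 9 December 2023.
The last day of the objection period: 20 calendar days after 9 December 2023 is 29 December 2023.
The date on which the release becomes due: 8 business days after Friday, 29 December 2023, skipping weekends — Jan 1, Jan 2, Jan 3, Jan 4, Jan 5, Jan 8, Jan 9, Jan 10 — lands on Wednesday, 10 January 2024.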